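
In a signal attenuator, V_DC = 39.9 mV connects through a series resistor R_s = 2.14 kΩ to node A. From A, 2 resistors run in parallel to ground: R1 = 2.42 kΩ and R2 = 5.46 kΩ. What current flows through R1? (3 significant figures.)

Parallel bank: R_p = 1/(1/2.42 + 1/5.46) = 1.677 kΩ.
V_A by voltage divider: V_A = 39.9 × 1.677/(2.14 + 1.677) = 17.53 mV.
I(R1) = V_A / R1 = 17.53/2.42 = 7.243 µA.

I ≈ 7.24 µA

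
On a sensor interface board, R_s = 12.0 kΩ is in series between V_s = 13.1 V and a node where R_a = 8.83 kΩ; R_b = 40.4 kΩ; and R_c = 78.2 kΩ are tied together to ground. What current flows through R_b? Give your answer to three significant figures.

I ≈ 0.115 mA

Equivalent of the parallel group: R_p = 6.632 kΩ.
V_A by voltage divider: V_A = 13.1 × 6.632/(12.0 + 6.632) = 4.663 V.
Branch current I = V_A/R_b = 4.663/40.4 = 0.1154 mA.
(Equivalently: I_total = 0.7031 mA, then current-divider fraction G_k/ΣG = 0.1642.)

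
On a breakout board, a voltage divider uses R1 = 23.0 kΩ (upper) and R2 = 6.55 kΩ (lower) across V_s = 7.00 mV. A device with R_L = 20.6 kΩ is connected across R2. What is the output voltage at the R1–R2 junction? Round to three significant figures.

First combine the lower leg with the load: R2 ‖ R_L = 4.970 kΩ.
Voltage divider with the loaded lower leg: V_out = 7.00 × 4.970/(23.0 + 4.970) = 7.00 × 0.1777 = 1.244 mV.
(Unloaded it would be 1.55 mV; the load pulls it down.)

V_out ≈ 1.24 mV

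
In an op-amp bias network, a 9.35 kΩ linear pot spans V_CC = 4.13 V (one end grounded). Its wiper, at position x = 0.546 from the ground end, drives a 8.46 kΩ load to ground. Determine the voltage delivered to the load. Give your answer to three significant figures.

Split the track: R_lower = x·R_p = 5.105 kΩ, R_upper = (1−x)·R_p = 4.245 kΩ.
R_L loads the lower segment: effective lower R = 3.184 kΩ.
Then V_out = V_CC · 3.184/(4.245 + 3.184) = 1.770 V.

V_out ≈ 1.77 V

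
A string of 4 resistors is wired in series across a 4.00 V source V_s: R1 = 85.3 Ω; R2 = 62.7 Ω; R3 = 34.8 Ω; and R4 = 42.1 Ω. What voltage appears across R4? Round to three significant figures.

Series total: ΣR = 85.3 + 62.7 + 34.8 + 42.1 = 224.9 Ω.
Voltage divider: V = V_s · (42.10 / 224.9) = 4.00 × 0.1872 = 0.7488 V.

V ≈ 0.749 V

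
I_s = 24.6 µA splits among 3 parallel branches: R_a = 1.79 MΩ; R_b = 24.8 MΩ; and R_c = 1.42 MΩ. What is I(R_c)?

I ≈ 13.3 µA

Total conductance ΣG = 1/1.79 + 1/24.8 + 1/1.42 = 1.303 (units of 1/MΩ).
By the current-divider rule, I = I_s · G_k/ΣG = 24.6 × 0.5404 = 13.29 µA.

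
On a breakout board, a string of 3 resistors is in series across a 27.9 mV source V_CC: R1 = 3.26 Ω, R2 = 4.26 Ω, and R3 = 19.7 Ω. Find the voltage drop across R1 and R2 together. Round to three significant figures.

V ≈ 7.71 mV

Total series resistance ΣR = 3.26 + 4.26 + 19.7 = 27.22 Ω.
R_{R1..R2} = 3.26 + 4.26 = 7.520 Ω.
By the voltage-divider rule, V = 27.9 × 7.520/27.22 = 7.708 mV.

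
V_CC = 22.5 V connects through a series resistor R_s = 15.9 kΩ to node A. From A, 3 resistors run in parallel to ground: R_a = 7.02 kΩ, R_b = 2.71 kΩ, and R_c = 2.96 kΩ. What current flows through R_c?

Equivalent of the parallel group: R_p = 1.177 kΩ.
V_A = 22.5 × 1.177/17.08 = 1.551 V.
I(R_c) = V_A / R_c = 1.551/2.96 = 0.5241 mA.
(Check via current divider: I_total = 1.318 mA; share G_k/ΣG = 0.3978 → same result.)

I ≈ 0.524 mA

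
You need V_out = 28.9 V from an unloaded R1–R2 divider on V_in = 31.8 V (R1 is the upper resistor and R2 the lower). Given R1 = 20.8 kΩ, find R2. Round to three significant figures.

R2 ≈ 207 kΩ

Required fraction k = V_out/V_in = 0.9088.
R2 = R1 · 0.9088/(1 − 0.9088) = 207.3 kΩ.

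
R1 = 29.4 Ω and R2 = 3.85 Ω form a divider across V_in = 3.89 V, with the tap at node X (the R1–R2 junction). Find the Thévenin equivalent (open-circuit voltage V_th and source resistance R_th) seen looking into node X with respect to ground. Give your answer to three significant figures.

With X open, the divider is unloaded: V_th = 3.89 × 3.85/33.25 = 0.4504 V.
Looking into X with the source shorted: R_th = R1·R2/(R1+R2) = 29.40 × 3.85/33.25 = 3.404 Ω.

V_th ≈ 0.450 V, R_th ≈ 3.40 Ω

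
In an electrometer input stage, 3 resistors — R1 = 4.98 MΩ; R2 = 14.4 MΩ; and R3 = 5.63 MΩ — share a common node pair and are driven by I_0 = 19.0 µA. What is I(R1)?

I ≈ 8.52 µA

Total conductance ΣG = 1/4.98 + 1/14.4 + 1/5.63 = 0.4479 (units of 1/MΩ).
Current divider: I(R1) = I_0 · G_k/ΣG = 19.0 × (0.2008/0.4479) = 19.0 × 0.4484 = 8.519 µA.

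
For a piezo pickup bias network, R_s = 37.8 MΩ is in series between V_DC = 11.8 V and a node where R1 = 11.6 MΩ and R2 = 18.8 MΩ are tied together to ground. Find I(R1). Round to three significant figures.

I ≈ 0.162 µA

Equivalent of the parallel group: R_p = 7.174 MΩ.
V_A = 11.8 × 7.174/44.97 = 1.882 V.
Branch current I = V_A/R1 = 1.882/11.6 = 0.1623 µA.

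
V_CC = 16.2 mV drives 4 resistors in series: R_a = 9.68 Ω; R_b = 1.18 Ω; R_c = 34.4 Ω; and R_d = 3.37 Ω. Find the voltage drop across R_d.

Series total: ΣR = 9.68 + 1.18 + 34.4 + 3.37 = 48.63 Ω.
By the voltage-divider rule, V = 16.2 × 3.370/48.63 = 1.123 mV.

V ≈ 1.12 mV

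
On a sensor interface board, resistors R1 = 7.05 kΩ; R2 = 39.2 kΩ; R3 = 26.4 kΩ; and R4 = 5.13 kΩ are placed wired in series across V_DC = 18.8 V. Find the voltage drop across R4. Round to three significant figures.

V ≈ 1.24 V

Series total: ΣR = 7.05 + 39.2 + 26.4 + 5.13 = 77.78 kΩ.
By the voltage-divider rule, V = 18.8 × 5.130/77.78 = 1.240 V.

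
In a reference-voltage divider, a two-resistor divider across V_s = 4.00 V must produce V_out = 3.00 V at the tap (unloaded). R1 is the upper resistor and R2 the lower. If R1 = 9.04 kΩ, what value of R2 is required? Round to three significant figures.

Required fraction k = V_out/V_s = 0.7500.
R2 = R1 · 0.7500/(1 − 0.7500) = 27.12 kΩ.

R2 ≈ 27.1 kΩ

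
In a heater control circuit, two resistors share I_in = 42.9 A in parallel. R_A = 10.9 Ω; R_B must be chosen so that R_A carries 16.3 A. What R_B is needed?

Two-branch current divider: I_A = I_in · R_B/(R_A + R_B).
With f = 0.3800, R_B = R_A · f/(1−f) = 10.9 × 0.6128 = 6.679 Ω.

R_B ≈ 6.68 Ω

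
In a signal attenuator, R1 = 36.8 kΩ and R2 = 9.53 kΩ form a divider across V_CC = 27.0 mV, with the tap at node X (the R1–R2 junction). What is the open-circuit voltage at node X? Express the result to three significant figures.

Open-circuit (no load on X): V_th = V_CC · R2/(R1 + R2) = 27.0 × 9.53/(36.80 + 9.53) = 5.554 mV.

V_th ≈ 5.55 mV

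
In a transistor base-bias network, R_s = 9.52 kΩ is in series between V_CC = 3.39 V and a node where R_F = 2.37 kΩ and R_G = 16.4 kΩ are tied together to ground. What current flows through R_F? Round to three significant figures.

Equivalent of the parallel group: R_p = 2.071 kΩ.
Node voltage V_A = V_CC · R_p/(R_s + R_p) = 3.39 × 0.1787 = 0.6056 V.
I(R_F) = V_A / R_F = 0.6056/2.37 = 0.2555 mA.

I ≈ 0.256 mA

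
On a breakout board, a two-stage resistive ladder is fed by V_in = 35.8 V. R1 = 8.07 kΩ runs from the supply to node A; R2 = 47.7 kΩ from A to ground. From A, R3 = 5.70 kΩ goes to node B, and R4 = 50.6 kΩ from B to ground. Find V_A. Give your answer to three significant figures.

V_A ≈ 27.3 V

Looking into the second stage from A: R3 + R4 = 56.30 kΩ appears in parallel with R2.
R2 ‖ (R3+R4) = 25.82 kΩ.
So V_A = 35.8 × 0.7619 = 27.28 V.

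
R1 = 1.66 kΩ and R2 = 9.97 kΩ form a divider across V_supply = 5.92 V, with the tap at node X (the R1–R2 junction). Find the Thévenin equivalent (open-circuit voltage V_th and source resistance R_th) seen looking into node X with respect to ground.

V_th ≈ 5.08 V, R_th ≈ 1.42 kΩ

V_th is the unloaded tap voltage: V_supply · R2/(R1+R2) = 5.92 × 0.8573 = 5.075 V.
Looking into X with the source shorted: R_th = R1·R2/(R1+R2) = 1.660 × 9.97/11.63 = 1.423 kΩ.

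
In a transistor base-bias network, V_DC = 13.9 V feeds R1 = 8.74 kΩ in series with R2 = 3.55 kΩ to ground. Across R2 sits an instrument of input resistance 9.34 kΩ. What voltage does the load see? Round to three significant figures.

R2 ‖ R_L = (3.55 × 9.34)/(3.55 + 9.34) = 2.572 kΩ.
Voltage divider with the loaded lower leg: V_out = 13.9 × 2.572/(8.74 + 2.572) = 13.9 × 0.2274 = 3.161 V.

V_out ≈ 3.16 V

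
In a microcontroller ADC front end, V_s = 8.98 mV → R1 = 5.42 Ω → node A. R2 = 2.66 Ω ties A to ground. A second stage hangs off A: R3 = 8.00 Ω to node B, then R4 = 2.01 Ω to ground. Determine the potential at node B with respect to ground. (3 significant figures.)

Looking into the second stage from A: R3 + R4 = 10.01 Ω appears in parallel with R2.
Effective lower resistance at A: R2 ‖ 10.01 = 2.102 Ω.
So V_A = 8.98 × 0.2794 = 2.509 mV.
Stage 2 is unloaded, so V_B = V_A · R4/(R3+R4) = 2.509 × 2.01/10.01 = 0.5038 mV.

V_B ≈ 0.504 mV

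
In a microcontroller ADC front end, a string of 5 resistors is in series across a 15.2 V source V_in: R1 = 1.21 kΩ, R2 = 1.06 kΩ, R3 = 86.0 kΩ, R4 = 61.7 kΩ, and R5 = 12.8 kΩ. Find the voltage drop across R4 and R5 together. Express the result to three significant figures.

V ≈ 6.96 V

Total series resistance ΣR = 1.21 + 1.06 + 86.0 + 61.7 + 12.8 = 162.8 kΩ.
R_{R4..R5} = 61.7 + 12.8 = 74.50 kΩ.
V = V_in · R/ΣR = 15.2 × 0.4577 = 6.957 V.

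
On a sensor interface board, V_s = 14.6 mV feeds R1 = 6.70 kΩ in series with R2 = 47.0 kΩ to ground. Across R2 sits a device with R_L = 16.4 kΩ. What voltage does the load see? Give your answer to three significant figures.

The load sits in parallel with R2, giving an effective lower resistance R2' = R2·R_L/(R2+R_L) = 12.16 kΩ.
Then V_out = V_s · R2'/(R1 + R2') = 14.6 × 12.16/18.86 = 9.413 mV.
(Unloaded it would be 12.8 mV; the load pulls it down.)

V_out ≈ 9.41 mV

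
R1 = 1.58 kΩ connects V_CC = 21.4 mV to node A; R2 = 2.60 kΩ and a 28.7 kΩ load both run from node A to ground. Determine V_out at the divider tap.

V_out ≈ 12.9 mV

The load sits in parallel with R2, giving an effective lower resistance R2' = R2·R_L/(R2+R_L) = 2.384 kΩ.
Now apply the divider: V_out = 21.4 × 0.6014 = 12.87 mV.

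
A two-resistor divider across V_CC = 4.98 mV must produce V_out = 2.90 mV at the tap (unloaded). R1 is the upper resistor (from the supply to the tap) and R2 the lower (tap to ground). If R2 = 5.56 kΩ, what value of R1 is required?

Required fraction k = V_out/V_CC = 0.5823.
R1 = R2·(1/k − 1) = 5.56 × 0.7172 = 3.988 kΩ.

R1 ≈ 3.99 kΩ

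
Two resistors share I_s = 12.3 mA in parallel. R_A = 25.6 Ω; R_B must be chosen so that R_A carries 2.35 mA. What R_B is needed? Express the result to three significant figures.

R_B ≈ 6.05 Ω

The fraction through R_A equals R_B/(R_A+R_B).
With f = 0.1911, R_B = R_A · f/(1−f) = 25.6 × 0.2362 = 6.046 Ω.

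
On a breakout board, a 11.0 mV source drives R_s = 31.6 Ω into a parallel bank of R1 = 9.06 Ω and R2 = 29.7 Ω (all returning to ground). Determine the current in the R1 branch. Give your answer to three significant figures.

Combine the parallel branches: R_p = (1/9.06 + 1/29.7)⁻¹ = 6.942 Ω.
V_A by voltage divider: V_A = 11.0 × 6.942/(31.6 + 6.942) = 1.981 mV.
I(R1) = V_A / R1 = 1.981/9.06 = 0.2187 mA.

I ≈ 0.219 mA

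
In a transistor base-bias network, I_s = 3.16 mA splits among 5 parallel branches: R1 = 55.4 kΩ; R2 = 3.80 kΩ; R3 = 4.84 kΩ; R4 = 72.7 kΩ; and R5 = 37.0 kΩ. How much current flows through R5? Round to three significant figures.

Conductances: ΣG = 1/55.4 + 1/3.80 + 1/4.84 + 1/72.7 + 1/37.0 = 0.5286 (1/kΩ).
Current divider: I(R5) = I_s · G_k/ΣG = 3.16 × (0.02703/0.5286) = 3.16 × 0.05113 = 0.1616 mA.

I ≈ 0.162 mA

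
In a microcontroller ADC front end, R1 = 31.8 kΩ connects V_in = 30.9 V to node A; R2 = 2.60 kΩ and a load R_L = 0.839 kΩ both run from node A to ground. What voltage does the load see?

First combine the lower leg with the load: R2 ‖ R_L = 0.6343 kΩ.
Voltage divider with the loaded lower leg: V_out = 30.9 × 0.6343/(31.8 + 0.6343) = 30.9 × 0.01956 = 0.6043 V.

V_out ≈ 0.604 V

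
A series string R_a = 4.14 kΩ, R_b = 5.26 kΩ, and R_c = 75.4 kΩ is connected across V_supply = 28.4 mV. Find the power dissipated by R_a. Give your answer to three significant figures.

P ≈ 0.464 nW

Series current I = V_supply/ΣR = 28.4/84.80 = 0.3349 µA.
V(R_a) = I·R = 1.387 mV; P = V·I = 1.387 × 0.3349 = 0.4643 nW.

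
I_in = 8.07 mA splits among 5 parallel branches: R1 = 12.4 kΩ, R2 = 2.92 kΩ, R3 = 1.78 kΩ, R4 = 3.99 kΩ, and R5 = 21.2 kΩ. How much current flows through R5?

I ≈ 0.297 mA

Total conductance ΣG = 1/12.4 + 1/2.92 + 1/1.78 + 1/3.99 + 1/21.2 = 1.283 (units of 1/kΩ).
R5 takes the fraction G_k/ΣG = 0.04717/1.283 = 0.03677, so I = 8.07 × 0.03677 = 0.2968 mA.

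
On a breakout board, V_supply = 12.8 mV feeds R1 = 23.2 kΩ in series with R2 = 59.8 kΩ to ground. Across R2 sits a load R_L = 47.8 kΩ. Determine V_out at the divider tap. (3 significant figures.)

The load sits in parallel with R2, giving an effective lower resistance R2' = R2·R_L/(R2+R_L) = 26.57 kΩ.
Voltage divider with the loaded lower leg: V_out = 12.8 × 26.57/(23.2 + 26.57) = 12.8 × 0.5338 = 6.833 mV.

V_out ≈ 6.83 mV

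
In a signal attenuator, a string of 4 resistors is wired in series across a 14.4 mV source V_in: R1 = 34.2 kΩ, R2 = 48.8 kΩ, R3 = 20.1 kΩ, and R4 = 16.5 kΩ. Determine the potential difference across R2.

V ≈ 5.88 mV

Series total: ΣR = 34.2 + 48.8 + 20.1 + 16.5 = 119.6 kΩ.
By the voltage-divider rule, V = 14.4 × 48.80/119.6 = 5.876 mV.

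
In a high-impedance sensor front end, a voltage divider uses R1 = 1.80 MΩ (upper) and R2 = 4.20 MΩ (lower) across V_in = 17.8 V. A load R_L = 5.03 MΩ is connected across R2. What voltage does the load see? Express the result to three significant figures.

V_out ≈ 9.96 V

R2 ‖ R_L = (4.20 × 5.03)/(4.20 + 5.03) = 2.289 MΩ.
Voltage divider with the loaded lower leg: V_out = 17.8 × 2.289/(1.80 + 2.289) = 17.8 × 0.5598 = 9.964 V.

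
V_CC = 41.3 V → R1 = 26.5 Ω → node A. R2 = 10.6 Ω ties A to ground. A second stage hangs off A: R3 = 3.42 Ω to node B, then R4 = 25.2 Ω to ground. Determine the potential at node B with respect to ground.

V_B ≈ 8.22 V

Node A sees R2 in parallel with the series input of stage 2, R3 + R4 = 28.62 Ω.
R2 ‖ (R3+R4) = 7.735 Ω.
V_A = 41.3 × 7.735/(26.5 + 7.735) = 9.331 V.
Then the unloaded second divider: V_B = V_A × R4/(R3+R4) = 9.331 × 0.8805 = 8.216 V.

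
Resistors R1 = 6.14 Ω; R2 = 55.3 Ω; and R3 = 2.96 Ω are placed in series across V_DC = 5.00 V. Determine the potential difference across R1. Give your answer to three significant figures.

ΣR = 6.14 + 55.3 + 2.96 = 64.40 Ω.
V = V_DC · R/ΣR = 5.00 × 0.09534 = 0.4767 V.

V ≈ 0.477 V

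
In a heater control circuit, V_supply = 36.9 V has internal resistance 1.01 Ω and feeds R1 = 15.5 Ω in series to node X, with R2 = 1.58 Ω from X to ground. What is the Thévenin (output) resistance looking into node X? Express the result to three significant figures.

R1' = 1.01 + 15.5 = 16.51 Ω (source resistance + R1).
Zeroing V_supply shorts the top of R1' to ground, so R_th = R1' ‖ R2 = 1.442 Ω.

R_th ≈ 1.44 Ω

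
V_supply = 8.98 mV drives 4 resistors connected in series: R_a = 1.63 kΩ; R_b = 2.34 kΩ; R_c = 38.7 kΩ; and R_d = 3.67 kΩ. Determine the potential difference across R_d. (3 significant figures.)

ΣR = 1.63 + 2.34 + 38.7 + 3.67 = 46.34 kΩ.
By the voltage-divider rule, V = 8.98 × 3.670/46.34 = 0.7112 mV.

V ≈ 0.711 mV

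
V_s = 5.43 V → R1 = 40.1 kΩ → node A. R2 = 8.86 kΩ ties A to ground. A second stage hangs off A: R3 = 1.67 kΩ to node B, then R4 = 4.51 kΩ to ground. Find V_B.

V_B ≈ 0.330 V

Looking into the second stage from A: R3 + R4 = 6.180 kΩ appears in parallel with R2.
Effective lower resistance at A: R2 ‖ 6.180 = 3.641 kΩ.
So V_A = 5.43 × 0.08323 = 0.4519 V.
Then the unloaded second divider: V_B = V_A × R4/(R3+R4) = 0.4519 × 0.7298 = 0.3298 V.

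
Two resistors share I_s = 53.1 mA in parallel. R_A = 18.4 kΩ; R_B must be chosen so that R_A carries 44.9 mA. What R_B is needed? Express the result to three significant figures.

R_B ≈ 101 kΩ

The fraction through R_A equals R_B/(R_A+R_B).
With f = 0.8456, R_B = R_A · f/(1−f) = 18.4 × 5.476 = 100.8 kΩ.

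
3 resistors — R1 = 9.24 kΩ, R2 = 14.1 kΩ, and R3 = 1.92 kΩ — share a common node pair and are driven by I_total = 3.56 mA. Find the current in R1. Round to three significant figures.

Total conductance ΣG = 1/9.24 + 1/14.1 + 1/1.92 = 0.7000 (units of 1/kΩ).
By the current-divider rule, I = I_total · G_k/ΣG = 3.56 × 0.1546 = 0.5504 mA.

I ≈ 0.550 mA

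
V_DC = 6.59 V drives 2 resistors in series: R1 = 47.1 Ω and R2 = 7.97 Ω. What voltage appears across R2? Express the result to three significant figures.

V ≈ 0.954 V

Total series resistance ΣR = 47.1 + 7.97 = 55.07 Ω.
Voltage divider: V = V_DC · (7.970 / 55.07) = 6.59 × 0.1447 = 0.9537 V.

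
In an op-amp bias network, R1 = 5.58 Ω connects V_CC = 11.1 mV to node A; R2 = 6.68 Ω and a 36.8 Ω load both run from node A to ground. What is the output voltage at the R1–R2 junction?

V_out ≈ 5.59 mV

First combine the lower leg with the load: R2 ‖ R_L = 5.654 Ω.
Voltage divider with the loaded lower leg: V_out = 11.1 × 5.654/(5.58 + 5.654) = 11.1 × 0.5033 = 5.586 mV.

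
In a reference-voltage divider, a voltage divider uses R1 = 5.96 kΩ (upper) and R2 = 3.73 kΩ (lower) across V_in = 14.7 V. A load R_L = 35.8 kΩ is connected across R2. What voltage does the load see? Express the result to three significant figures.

V_out ≈ 5.32 V

The load sits in parallel with R2, giving an effective lower resistance R2' = R2·R_L/(R2+R_L) = 3.378 kΩ.
Now apply the divider: V_out = 14.7 × 0.3618 = 5.318 V.
(Unloaded it would be 5.66 V; the load pulls it down.)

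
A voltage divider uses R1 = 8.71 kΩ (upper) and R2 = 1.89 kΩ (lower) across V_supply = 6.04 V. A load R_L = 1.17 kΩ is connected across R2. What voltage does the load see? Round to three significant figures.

First combine the lower leg with the load: R2 ‖ R_L = 0.7226 kΩ.
Then V_out = V_supply · R2'/(R1 + R2') = 6.04 × 0.7226/9.433 = 0.4627 V.
(Unloaded it would be 1.08 V; the load pulls it down.)

V_out ≈ 0.463 V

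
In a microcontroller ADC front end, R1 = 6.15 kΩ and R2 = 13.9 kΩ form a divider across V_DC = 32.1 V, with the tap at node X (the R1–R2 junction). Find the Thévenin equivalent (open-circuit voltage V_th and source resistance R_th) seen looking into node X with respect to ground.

With X open, the divider is unloaded: V_th = 32.1 × 13.9/20.05 = 22.25 V.
Looking into X with the source shorted: R_th = R1·R2/(R1+R2) = 6.150 × 13.9/20.05 = 4.264 kΩ.

V_th ≈ 22.3 V, R_th ≈ 4.26 kΩ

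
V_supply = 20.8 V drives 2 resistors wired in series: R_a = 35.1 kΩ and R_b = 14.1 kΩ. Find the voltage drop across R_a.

Total series resistance ΣR = 35.1 + 14.1 = 49.20 kΩ.
Voltage divider: V = V_supply · (35.10 / 49.20) = 20.8 × 0.7134 = 14.84 V.

V ≈ 14.8 V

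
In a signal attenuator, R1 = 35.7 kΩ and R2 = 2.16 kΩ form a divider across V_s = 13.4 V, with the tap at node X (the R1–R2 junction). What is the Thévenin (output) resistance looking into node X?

With V_s suppressed (replaced by a short), R_th = R1 ‖ R2 = (35.70 × 2.16)/(35.70 + 2.16) = 2.037 kΩ.

R_th ≈ 2.04 kΩ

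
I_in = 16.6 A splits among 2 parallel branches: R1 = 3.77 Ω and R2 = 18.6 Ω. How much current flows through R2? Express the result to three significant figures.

I ≈ 2.80 A

For two parallel branches, I_k = I_in · (other R)/(sum of R).
So I = 16.6 × 3.77/22.37 = 2.798 A.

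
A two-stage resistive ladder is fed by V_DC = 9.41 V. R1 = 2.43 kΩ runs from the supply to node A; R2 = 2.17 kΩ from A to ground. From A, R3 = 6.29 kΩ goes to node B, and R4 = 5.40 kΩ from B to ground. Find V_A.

V_A ≈ 4.04 V

Looking into the second stage from A: R3 + R4 = 11.69 kΩ appears in parallel with R2.
R2 ‖ (R3+R4) = 1.830 kΩ.
First divider: V_A = V_DC · 1.830/(2.43 + 1.830) = 4.043 V.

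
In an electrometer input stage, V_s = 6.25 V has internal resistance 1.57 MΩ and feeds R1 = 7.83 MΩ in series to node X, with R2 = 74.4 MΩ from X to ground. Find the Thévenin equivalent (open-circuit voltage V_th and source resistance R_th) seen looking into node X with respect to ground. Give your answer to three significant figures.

R1' = 1.57 + 7.83 = 9.400 MΩ (source resistance + R1).
V_th is the unloaded tap voltage: V_s · R2/(R1'+R2) = 6.25 × 0.8878 = 5.549 V.
With V_s suppressed (replaced by a short), R_th = R1' ‖ R2 = (9.400 × 74.4)/(9.400 + 74.4) = 8.346 MΩ.

V_th ≈ 5.55 V, R_th ≈ 8.35 MΩ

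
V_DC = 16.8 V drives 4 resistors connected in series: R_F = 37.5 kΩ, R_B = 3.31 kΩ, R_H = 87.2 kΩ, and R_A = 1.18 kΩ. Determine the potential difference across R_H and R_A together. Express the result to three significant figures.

V ≈ 11.5 V

Series total: ΣR = 37.5 + 3.31 + 87.2 + 1.18 = 129.2 kΩ.
R_{R_H..R_A} = 87.2 + 1.18 = 88.38 kΩ.
By the voltage-divider rule, V = 16.8 × 88.38/129.2 = 11.49 V.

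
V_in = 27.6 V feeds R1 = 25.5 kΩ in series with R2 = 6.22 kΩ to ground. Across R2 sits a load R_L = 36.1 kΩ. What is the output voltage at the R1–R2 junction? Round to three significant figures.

R2 ‖ R_L = (6.22 × 36.1)/(6.22 + 36.1) = 5.306 kΩ.
Voltage divider with the loaded lower leg: V_out = 27.6 × 5.306/(25.5 + 5.306) = 27.6 × 0.1722 = 4.754 V.

V_out ≈ 4.75 V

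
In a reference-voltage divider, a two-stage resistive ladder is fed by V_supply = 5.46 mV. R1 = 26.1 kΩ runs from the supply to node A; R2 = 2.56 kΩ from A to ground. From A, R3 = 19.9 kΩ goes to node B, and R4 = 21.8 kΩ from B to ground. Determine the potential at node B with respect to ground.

Node A sees R2 in parallel with the series input of stage 2, R3 + R4 = 41.70 kΩ.
Effective lower resistance at A: R2 ‖ 41.70 = 2.412 kΩ.
First divider: V_A = V_supply · 2.412/(26.1 + 2.412) = 0.4619 mV.
Stage 2 is unloaded, so V_B = V_A · R4/(R3+R4) = 0.4619 × 21.8/41.70 = 0.2415 mV.

V_B ≈ 0.241 mV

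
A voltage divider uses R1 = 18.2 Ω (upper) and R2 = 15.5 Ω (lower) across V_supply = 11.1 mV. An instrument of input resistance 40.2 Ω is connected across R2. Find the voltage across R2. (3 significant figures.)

V_out ≈ 4.23 mV

R2 ‖ R_L = (15.5 × 40.2)/(15.5 + 40.2) = 11.19 Ω.
Then V_out = V_supply · R2'/(R1 + R2') = 11.1 × 11.19/29.39 = 4.225 mV.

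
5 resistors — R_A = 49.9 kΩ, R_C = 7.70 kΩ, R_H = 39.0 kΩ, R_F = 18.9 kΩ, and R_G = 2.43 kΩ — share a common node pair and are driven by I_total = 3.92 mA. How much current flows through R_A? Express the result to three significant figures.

I ≈ 0.123 mA

ΣG = 1/49.9 + 1/7.70 + 1/39.0 + 1/18.9 + 1/2.43 = 0.6400.
Current divider: I(R_A) = I_total · G_k/ΣG = 3.92 × (0.02004/0.6400) = 3.92 × 0.03131 = 0.1227 mA.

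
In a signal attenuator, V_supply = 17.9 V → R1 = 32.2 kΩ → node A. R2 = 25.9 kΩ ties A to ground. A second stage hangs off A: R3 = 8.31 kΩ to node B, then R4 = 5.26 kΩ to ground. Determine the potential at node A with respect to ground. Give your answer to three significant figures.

The second stage (R3 + R4 = 13.57 kΩ) loads node A in parallel with R2.
Effective lower resistance at A: R2 ‖ 13.57 = 8.905 kΩ.
V_A = 17.9 × 8.905/(32.2 + 8.905) = 3.878 V.

V_A ≈ 3.88 V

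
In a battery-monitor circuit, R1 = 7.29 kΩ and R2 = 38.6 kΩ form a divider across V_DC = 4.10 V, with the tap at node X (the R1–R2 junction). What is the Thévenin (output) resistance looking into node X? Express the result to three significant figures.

With V_DC suppressed (replaced by a short), R_th = R1 ‖ R2 = (7.290 × 38.6)/(7.290 + 38.6) = 6.132 kΩ.

R_th ≈ 6.13 kΩ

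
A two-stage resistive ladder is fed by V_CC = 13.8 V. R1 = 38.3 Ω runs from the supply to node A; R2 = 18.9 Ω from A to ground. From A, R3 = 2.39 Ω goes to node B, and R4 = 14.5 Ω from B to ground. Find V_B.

The second stage (R3 + R4 = 16.89 Ω) loads node A in parallel with R2.
R2 ‖ (R3+R4) = 8.919 Ω.
First divider: V_A = V_CC · 8.919/(38.3 + 8.919) = 2.607 V.
V_B = V_A × 0.8585 = 2.238 V.

V_B ≈ 2.24 V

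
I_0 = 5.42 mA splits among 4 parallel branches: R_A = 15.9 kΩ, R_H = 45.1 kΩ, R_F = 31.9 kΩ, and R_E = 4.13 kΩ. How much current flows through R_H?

ΣG = 1/15.9 + 1/45.1 + 1/31.9 + 1/4.13 = 0.3585.
Current divider: I(R_H) = I_0 · G_k/ΣG = 5.42 × (0.02217/0.3585) = 5.42 × 0.06184 = 0.3352 mA.

I ≈ 0.335 mA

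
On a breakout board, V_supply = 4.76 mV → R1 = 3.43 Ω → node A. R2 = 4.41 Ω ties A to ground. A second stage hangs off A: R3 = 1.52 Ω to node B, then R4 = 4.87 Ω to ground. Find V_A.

V_A ≈ 2.06 mV

Node A sees R2 in parallel with the series input of stage 2, R3 + R4 = 6.390 Ω.
Effective lower resistance at A: R2 ‖ 6.390 = 2.609 Ω.
First divider: V_A = V_supply · 2.609/(3.43 + 2.609) = 2.057 mV.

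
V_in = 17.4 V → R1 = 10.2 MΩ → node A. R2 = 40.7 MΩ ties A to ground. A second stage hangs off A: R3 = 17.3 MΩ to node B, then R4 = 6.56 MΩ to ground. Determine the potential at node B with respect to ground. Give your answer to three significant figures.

V_B ≈ 2.85 V

Looking into the second stage from A: R3 + R4 = 23.86 MΩ appears in parallel with R2.
R2 ‖ (R3+R4) = 15.04 MΩ.
First divider: V_A = V_in · 15.04/(10.2 + 15.04) = 10.37 V.
Stage 2 is unloaded, so V_B = V_A · R4/(R3+R4) = 10.37 × 6.56/23.86 = 2.851 V.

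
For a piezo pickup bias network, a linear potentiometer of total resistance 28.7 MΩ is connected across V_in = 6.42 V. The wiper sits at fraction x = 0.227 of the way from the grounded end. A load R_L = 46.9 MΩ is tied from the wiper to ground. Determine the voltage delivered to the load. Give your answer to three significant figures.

The pot divides into 22.19 MΩ above the wiper and 6.515 MΩ below.
(x·R_p) ‖ R_L = 5.720 MΩ.
Loaded-divider output: V_out = 6.42 × 0.2050 = 1.316 V.
(Unloaded: V_out = x·V_in = 1.46 V.)

V_out ≈ 1.32 V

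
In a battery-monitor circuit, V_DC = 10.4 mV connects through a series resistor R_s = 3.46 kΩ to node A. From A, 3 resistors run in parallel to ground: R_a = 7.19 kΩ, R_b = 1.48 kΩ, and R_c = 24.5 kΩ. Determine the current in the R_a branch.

Combine the parallel branches: R_p = (1/7.19 + 1/1.48 + 1/24.5)⁻¹ = 1.169 kΩ.
V_A by voltage divider: V_A = 10.4 × 1.169/(3.46 + 1.169) = 2.626 mV.
Branch current I = V_A/R_a = 2.626/7.19 = 0.3652 µA.

I ≈ 0.365 µA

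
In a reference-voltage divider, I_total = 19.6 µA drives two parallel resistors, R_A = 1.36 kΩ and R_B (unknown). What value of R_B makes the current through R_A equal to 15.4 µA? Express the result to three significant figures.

R_B ≈ 4.99 kΩ

The fraction through R_A equals R_B/(R_A+R_B).
15.4/19.6 = R_B/(R_A + R_B) → R_B = R_A · (0.7857)/(1 − 0.7857) = 1.36 × 3.667 = 4.987 kΩ.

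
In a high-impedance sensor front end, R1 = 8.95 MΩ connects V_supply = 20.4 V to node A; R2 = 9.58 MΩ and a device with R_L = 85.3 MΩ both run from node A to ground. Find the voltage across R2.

V_out ≈ 10.0 V

R2 ‖ R_L = (9.58 × 85.3)/(9.58 + 85.3) = 8.613 MΩ.
Now apply the divider: V_out = 20.4 × 0.4904 = 10.00 V.
(Unloaded it would be 10.5 V; the load pulls it down.)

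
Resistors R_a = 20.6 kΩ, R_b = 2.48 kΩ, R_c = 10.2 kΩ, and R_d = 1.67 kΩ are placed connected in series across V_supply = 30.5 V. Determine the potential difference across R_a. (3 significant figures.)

V ≈ 18.0 V

ΣR = 20.6 + 2.48 + 10.2 + 1.67 = 34.95 kΩ.
V = V_supply · R/ΣR = 30.5 × 0.5894 = 17.98 V.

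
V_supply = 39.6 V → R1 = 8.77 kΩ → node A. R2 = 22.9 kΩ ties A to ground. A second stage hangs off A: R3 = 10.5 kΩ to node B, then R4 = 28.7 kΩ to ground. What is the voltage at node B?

Looking into the second stage from A: R3 + R4 = 39.20 kΩ appears in parallel with R2.
R2 ‖ (R3+R4) = 14.46 kΩ.
So V_A = 39.6 × 0.6224 = 24.65 V.
V_B = V_A × 0.7321 = 18.05 V.

V_B ≈ 18.0 V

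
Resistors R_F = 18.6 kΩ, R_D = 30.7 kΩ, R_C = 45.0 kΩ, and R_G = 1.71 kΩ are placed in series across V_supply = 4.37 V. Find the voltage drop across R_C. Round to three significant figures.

V ≈ 2.05 V

Total series resistance ΣR = 18.6 + 30.7 + 45.0 + 1.71 = 96.01 kΩ.
V = V_supply · R/ΣR = 4.37 × 0.4687 = 2.048 V.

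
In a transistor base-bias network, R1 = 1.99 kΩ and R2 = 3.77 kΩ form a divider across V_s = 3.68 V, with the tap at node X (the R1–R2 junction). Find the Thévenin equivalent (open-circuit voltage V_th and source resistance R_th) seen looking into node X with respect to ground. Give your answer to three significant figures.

V_th is the unloaded tap voltage: V_s · R2/(R1+R2) = 3.68 × 0.6545 = 2.409 V.
Looking into X with the source shorted: R_th = R1·R2/(R1+R2) = 1.990 × 3.77/5.760 = 1.302 kΩ.

V_th ≈ 2.41 V, R_th ≈ 1.30 kΩ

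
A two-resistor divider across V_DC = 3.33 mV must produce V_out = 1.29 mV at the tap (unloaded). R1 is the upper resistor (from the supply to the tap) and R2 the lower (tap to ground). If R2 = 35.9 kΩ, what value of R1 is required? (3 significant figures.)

R1 ≈ 56.8 kΩ

V_out/V_DC = R2/(R1+R2) = 0.3874.
So R1 = R2 · (V_DC/V_out − 1) = 35.9 × (3.33/1.29 − 1) = 35.9 × 1.581 = 56.77 kΩ.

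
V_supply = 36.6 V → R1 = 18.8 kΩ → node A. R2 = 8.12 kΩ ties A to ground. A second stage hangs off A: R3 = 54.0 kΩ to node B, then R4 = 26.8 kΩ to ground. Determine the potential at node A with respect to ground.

Node A sees R2 in parallel with the series input of stage 2, R3 + R4 = 80.80 kΩ.
Effective lower resistance at A: R2 ‖ 80.80 = 7.378 kΩ.
V_A = 36.6 × 7.378/(18.8 + 7.378) = 10.32 V.

V_A ≈ 10.3 V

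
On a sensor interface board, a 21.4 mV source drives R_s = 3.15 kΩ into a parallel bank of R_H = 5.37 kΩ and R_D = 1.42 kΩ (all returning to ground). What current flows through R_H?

Equivalent of the parallel group: R_p = 1.123 kΩ.
Node voltage V_A = V_DC · R_p/(R_s + R_p) = 21.4 × 0.2628 = 5.624 mV.
I(R_H) = V_A / R_H = 5.624/5.37 = 1.047 µA.
(Equivalently: I_total = 5.008 µA, then current-divider fraction G_k/ΣG = 0.2091.)

I ≈ 1.05 µA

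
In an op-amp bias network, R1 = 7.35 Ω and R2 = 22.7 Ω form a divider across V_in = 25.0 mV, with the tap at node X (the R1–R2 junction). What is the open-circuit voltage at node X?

Open-circuit (no load on X): V_th = V_in · R2/(R1 + R2) = 25.0 × 22.7/(7.350 + 22.7) = 18.89 mV.

V_th ≈ 18.9 mV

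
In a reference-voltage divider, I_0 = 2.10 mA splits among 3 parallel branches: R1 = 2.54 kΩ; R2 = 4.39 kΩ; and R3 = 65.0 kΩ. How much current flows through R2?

ΣG = 1/2.54 + 1/4.39 + 1/65.0 = 0.6369.
Current divider: I(R2) = I_0 · G_k/ΣG = 2.10 × (0.2278/0.6369) = 2.10 × 0.3577 = 0.7511 mA.

I ≈ 0.751 mA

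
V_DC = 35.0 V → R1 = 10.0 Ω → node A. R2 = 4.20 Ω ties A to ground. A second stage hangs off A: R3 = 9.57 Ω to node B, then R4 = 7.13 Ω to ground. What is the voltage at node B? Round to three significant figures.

The second stage (R3 + R4 = 16.70 Ω) loads node A in parallel with R2.
R2 ‖ (R3+R4) = 3.356 Ω.
First divider: V_A = V_DC · 3.356/(10.0 + 3.356) = 8.795 V.
Stage 2 is unloaded, so V_B = V_A · R4/(R3+R4) = 8.795 × 7.13/16.70 = 3.755 V.

V_B ≈ 3.75 V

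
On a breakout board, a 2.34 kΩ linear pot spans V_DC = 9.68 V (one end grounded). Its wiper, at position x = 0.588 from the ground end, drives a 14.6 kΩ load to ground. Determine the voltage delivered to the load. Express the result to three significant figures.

V_out ≈ 5.48 V

Lower segment x·R_p = 1.376 kΩ; upper segment (1−x)·R_p = 0.9641 kΩ.
Lower segment in parallel with the load: 1.376 ‖ 14.6 = 1.257 kΩ.
Loaded-divider output: V_out = 9.68 × 0.5660 = 5.479 V.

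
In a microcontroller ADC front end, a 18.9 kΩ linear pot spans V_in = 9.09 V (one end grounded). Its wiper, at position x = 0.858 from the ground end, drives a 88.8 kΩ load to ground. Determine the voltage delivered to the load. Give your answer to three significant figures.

V_out ≈ 7.60 V

Split the track: R_lower = x·R_p = 16.22 kΩ, R_upper = (1−x)·R_p = 2.684 kΩ.
(x·R_p) ‖ R_L = 13.71 kΩ.
V_out = 9.09 × 13.71/(2.684 + 13.71) = 7.602 V.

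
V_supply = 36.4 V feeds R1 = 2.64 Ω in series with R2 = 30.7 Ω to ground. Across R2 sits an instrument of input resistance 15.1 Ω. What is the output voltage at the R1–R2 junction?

The load sits in parallel with R2, giving an effective lower resistance R2' = R2·R_L/(R2+R_L) = 10.12 Ω.
Now apply the divider: V_out = 36.4 × 0.7931 = 28.87 V.

V_out ≈ 28.9 V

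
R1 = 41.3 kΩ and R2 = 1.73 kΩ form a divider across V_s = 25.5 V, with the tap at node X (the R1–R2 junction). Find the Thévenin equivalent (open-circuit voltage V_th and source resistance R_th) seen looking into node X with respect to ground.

V_th ≈ 1.03 V, R_th ≈ 1.66 kΩ

Open-circuit (no load on X): V_th = V_s · R2/(R1 + R2) = 25.5 × 1.73/(41.30 + 1.73) = 1.025 V.
Looking into X with the source shorted: R_th = R1·R2/(R1+R2) = 41.30 × 1.73/43.03 = 1.660 kΩ.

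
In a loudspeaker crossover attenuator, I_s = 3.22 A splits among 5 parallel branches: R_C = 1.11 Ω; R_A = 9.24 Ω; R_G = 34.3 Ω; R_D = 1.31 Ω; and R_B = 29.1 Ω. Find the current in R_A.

I ≈ 0.190 A

Total conductance ΣG = 1/1.11 + 1/9.24 + 1/34.3 + 1/1.31 + 1/29.1 = 1.836 (units of 1/Ω).
By the current-divider rule, I = I_s · G_k/ΣG = 3.22 × 0.05895 = 0.1898 A.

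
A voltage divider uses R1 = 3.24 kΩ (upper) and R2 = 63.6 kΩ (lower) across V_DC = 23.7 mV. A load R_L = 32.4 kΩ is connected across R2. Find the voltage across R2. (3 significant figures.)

V_out ≈ 20.6 mV

R2 ‖ R_L = (63.6 × 32.4)/(63.6 + 32.4) = 21.46 kΩ.
Then V_out = V_DC · R2'/(R1 + R2') = 23.7 × 21.46/24.70 = 20.59 mV.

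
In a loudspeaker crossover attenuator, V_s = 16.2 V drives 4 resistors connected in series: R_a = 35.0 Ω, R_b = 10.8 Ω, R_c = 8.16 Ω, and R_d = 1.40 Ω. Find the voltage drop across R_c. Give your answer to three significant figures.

V ≈ 2.39 V

Total series resistance ΣR = 35.0 + 10.8 + 8.16 + 1.40 = 55.36 Ω.
Voltage divider: V = V_s · (8.160 / 55.36) = 16.2 × 0.1474 = 2.388 V.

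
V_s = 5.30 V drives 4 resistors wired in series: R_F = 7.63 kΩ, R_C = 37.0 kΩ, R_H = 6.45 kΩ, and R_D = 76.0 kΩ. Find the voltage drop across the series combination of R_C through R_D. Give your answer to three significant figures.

Total series resistance ΣR = 7.63 + 37.0 + 6.45 + 76.0 = 127.1 kΩ.
R_{R_C..R_D} = 37.0 + 6.45 + 76.0 = 119.5 kΩ.
Voltage divider: V = V_s · (119.5 / 127.1) = 5.30 × 0.9400 = 4.982 V.

V ≈ 4.98 V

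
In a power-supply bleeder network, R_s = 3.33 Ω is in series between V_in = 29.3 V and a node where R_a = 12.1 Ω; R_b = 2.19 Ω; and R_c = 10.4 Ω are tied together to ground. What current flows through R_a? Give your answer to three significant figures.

I ≈ 0.777 A

Combine the parallel branches: R_p = (1/12.1 + 1/2.19 + 1/10.4)⁻¹ = 1.574 Ω.
V_A = 29.3 × 1.574/4.904 = 9.403 V.
Branch current I = V_A/R_a = 9.403/12.1 = 0.7771 A.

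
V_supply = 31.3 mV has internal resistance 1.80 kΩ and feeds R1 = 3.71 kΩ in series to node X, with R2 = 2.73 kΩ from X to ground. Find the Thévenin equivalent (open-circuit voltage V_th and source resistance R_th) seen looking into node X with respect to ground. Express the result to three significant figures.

V_th ≈ 10.4 mV, R_th ≈ 1.83 kΩ

R1' = 1.80 + 3.71 = 5.510 kΩ (source resistance + R1).
With X open, the divider is unloaded: V_th = 31.3 × 2.73/8.240 = 10.37 mV.
Zeroing V_supply shorts the top of R1' to ground, so R_th = R1' ‖ R2 = 1.826 kΩ.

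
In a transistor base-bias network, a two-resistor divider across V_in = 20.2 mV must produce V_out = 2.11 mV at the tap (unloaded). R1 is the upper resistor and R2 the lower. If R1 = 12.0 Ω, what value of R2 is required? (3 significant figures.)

R2 ≈ 1.40 Ω

The divider ratio is R2/(R1+R2) = 2.11/20.2 = 0.1045.
So R2 = R1 · V_out/(V_in − V_out) = 12.0 × 2.11/(20.2 − 2.11) = 12.0 × 0.1166 = 1.400 Ω.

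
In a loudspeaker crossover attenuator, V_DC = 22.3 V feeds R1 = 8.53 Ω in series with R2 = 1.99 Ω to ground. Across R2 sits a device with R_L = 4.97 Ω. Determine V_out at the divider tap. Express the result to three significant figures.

V_out ≈ 3.18 V

First combine the lower leg with the load: R2 ‖ R_L = 1.421 Ω.
Now apply the divider: V_out = 22.3 × 0.1428 = 3.184 V.
(Unloaded it would be 4.22 V; the load pulls it down.)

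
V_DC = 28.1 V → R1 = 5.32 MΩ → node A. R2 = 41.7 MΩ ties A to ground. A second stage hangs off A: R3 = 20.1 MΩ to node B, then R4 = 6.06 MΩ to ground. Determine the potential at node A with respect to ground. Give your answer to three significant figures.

The second stage (R3 + R4 = 26.16 MΩ) loads node A in parallel with R2.
R2 ‖ (R3+R4) = 16.08 MΩ.
V_A = 28.1 × 16.08/(5.32 + 16.08) = 21.11 V.

V_A ≈ 21.1 V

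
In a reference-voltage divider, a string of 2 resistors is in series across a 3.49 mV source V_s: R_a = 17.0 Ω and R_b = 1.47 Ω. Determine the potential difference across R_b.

V ≈ 0.278 mV

ΣR = 17.0 + 1.47 = 18.47 Ω.
Voltage divider: V = V_s · (1.470 / 18.47) = 3.49 × 0.07959 = 0.2778 mV.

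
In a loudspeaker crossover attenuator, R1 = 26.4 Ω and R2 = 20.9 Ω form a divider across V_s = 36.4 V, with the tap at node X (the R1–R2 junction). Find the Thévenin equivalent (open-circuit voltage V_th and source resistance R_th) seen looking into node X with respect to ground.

V_th ≈ 16.1 V, R_th ≈ 11.7 Ω

Open-circuit (no load on X): V_th = V_s · R2/(R1 + R2) = 36.4 × 20.9/(26.40 + 20.9) = 16.08 V.
Looking into X with the source shorted: R_th = R1·R2/(R1+R2) = 26.40 × 20.9/47.30 = 11.67 Ω.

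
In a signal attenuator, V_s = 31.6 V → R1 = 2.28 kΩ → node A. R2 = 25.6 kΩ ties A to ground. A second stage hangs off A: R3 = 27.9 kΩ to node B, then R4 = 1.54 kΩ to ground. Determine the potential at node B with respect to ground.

V_B ≈ 1.42 V

Node A sees R2 in parallel with the series input of stage 2, R3 + R4 = 29.44 kΩ.
Effective lower resistance at A: R2 ‖ 29.44 = 13.69 kΩ.
First divider: V_A = V_s · 13.69/(2.28 + 13.69) = 27.09 V.
V_B = V_A × 0.05231 = 1.417 V.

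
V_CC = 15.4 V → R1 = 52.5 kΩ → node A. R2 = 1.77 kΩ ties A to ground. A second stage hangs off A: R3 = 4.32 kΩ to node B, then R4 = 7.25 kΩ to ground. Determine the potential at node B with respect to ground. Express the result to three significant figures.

Looking into the second stage from A: R3 + R4 = 11.57 kΩ appears in parallel with R2.
Effective lower resistance at A: R2 ‖ 11.57 = 1.535 kΩ.
V_A = 15.4 × 1.535/(52.5 + 1.535) = 0.4375 V.
Then the unloaded second divider: V_B = V_A × R4/(R3+R4) = 0.4375 × 0.6266 = 0.2742 V.

V_B ≈ 0.274 V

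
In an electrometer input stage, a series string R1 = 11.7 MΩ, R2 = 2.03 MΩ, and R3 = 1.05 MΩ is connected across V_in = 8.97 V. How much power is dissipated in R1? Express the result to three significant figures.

P ≈ 4.31 µW

Series current I = V_in/ΣR = 8.97/14.78 = 0.6069 µA.
P = I²R = 0.3683 × 11.7 = 4.309 µW.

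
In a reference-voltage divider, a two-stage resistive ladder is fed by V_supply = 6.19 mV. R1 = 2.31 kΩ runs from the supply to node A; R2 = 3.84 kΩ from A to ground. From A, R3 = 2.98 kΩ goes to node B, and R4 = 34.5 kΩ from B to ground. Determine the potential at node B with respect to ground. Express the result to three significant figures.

Looking into the second stage from A: R3 + R4 = 37.48 kΩ appears in parallel with R2.
R2 ‖ (R3+R4) = 3.483 kΩ.
V_A = 6.19 × 3.483/(2.31 + 3.483) = 3.722 mV.
Stage 2 is unloaded, so V_B = V_A · R4/(R3+R4) = 3.722 × 34.5/37.48 = 3.426 mV.

V_B ≈ 3.43 mV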